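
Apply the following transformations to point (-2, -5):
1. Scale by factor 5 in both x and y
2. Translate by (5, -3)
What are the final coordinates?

Step 1: Scale (-2, -5) by 5 → (-10, -25)
Step 2: Translate by (5, -3) → (-5, -28)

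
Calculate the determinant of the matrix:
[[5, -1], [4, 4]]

For a 2×2 matrix [[a, b], [c, d]], det = ad - bc
det = (5)(4) - (-1)(4) = 20 - -4 = 24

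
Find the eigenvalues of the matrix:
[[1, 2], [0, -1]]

Characteristic equation: det(A - λI) = 0
λ² - (trace)λ + (det) = 0
trace = 1 + -1 = 0, det = (1)(-1) - (2)(0) = -1
λ² - (0)λ + (-1) = 0
λ = (0 ± √((0)² - 4·(-1))) / 2 = (0 ± √4) / 2
Solving: λ = -1, 1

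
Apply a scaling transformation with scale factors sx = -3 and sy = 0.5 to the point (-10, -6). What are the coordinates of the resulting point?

Scaling matrix:
[[-3, 0], [0, 0.50]]
Result: (-10 × -3, -6 × 0.5) = (30, -3)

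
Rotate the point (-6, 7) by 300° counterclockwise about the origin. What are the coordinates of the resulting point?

Rotation matrix for 300°: [[cos 300°, -sin 300°], [sin 300°, cos 300°]] ≈ [[0.500000, 0.866025], [-0.866025, 0.500000]]
[[0.500000, 0.866025], [-0.866025, 0.500000]] × [-6, 7]ᵀ ≈ [3.0622, 8.6962]ᵀ
Result: (3.0622, 8.6962)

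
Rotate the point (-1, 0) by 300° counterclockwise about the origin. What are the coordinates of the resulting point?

Rotation matrix for 300°: [[cos 300°, -sin 300°], [sin 300°, cos 300°]] ≈ [[0.500000, 0.866025], [-0.866025, 0.500000]]
[[0.500000, 0.866025], [-0.866025, 0.500000]] × [-1, 0]ᵀ ≈ [-0.5000, 0.8660]ᵀ
Result: (-0.5000, 0.8660)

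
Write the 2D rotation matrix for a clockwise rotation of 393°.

Rotation matrix formula: [[cos θ, -sin θ], [sin θ, cos θ]]
A clockwise rotation by 393° is equivalent to a counterclockwise rotation by -393°.
For θ = -393°:
cos(-393°) = 0.8387
sin(-393°) = -0.5446
Result: [[0.8387, 0.5446], [-0.5446, 0.8387]]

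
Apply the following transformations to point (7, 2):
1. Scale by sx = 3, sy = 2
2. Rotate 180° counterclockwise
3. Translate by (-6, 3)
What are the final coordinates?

Step 1: Scale → (21, 4)
Step 2: Rotate 180° → (-21, -4)
Step 3: Translate → (-27, -1)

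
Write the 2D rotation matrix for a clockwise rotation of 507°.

Rotation matrix formula: [[cos θ, -sin θ], [sin θ, cos θ]]
A clockwise rotation by 507° is equivalent to a counterclockwise rotation by -507°.
For θ = -507°:
cos(-507°) = -0.8387
sin(-507°) = -0.5446
Result: [[-0.8387, 0.5446], [-0.5446, -0.8387]]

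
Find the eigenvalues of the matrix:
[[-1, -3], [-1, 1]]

Characteristic equation: det(A - λI) = 0
λ² - (trace)λ + (det) = 0
trace = -1 + 1 = 0, det = (-1)(1) - (-3)(-1) = -4
λ² - (0)λ + (-4) = 0
λ = (0 ± √((0)² - 4·(-4))) / 2 = (0 ± √16) / 2
Solving: λ = -2, 2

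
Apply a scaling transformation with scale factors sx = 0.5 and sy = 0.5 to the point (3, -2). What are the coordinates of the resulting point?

Scaling matrix:
[[0.50, 0], [0, 0.50]]
Result: (3 × 0.5, -2 × 0.5) = (1.5, -1)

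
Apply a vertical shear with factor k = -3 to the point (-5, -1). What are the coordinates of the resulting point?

Shear matrix for vertical shear with factor k = -3:
[[1, 0], [-3, 1]]
Result: (-5, -1) → (-5, 14)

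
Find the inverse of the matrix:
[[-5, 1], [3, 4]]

For [[a,b],[c,d]], inverse = (1/det)·[[d,-b],[-c,a]]
det = (-5)(4) - (1)(3) = -20 - 3 = -23
Inverse = (1/-23)·[[4, -1], [-3, -5]]
= [[-4/23, 1/23], [3/23, 5/23]]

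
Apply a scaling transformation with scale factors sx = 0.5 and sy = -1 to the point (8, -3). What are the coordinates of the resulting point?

Scaling matrix:
[[0.50, 0], [0, -1]]
Result: (8 × 0.5, -3 × -1) = (4, 3)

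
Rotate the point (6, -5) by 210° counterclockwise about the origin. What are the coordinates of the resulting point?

Rotation matrix for 210°: [[cos 210°, -sin 210°], [sin 210°, cos 210°]] ≈ [[-0.866025, 0.500000], [-0.500000, -0.866025]]
[[-0.866025, 0.500000], [-0.500000, -0.866025]] × [6, -5]ᵀ ≈ [-7.6962, 1.3301]ᵀ
Result: (-7.6962, 1.3301)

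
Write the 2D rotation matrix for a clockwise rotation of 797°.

Rotation matrix formula: [[cos θ, -sin θ], [sin θ, cos θ]]
A clockwise rotation by 797° is equivalent to a counterclockwise rotation by -797°.
For θ = -797°:
cos(-797°) = 0.2250
sin(-797°) = -0.9744
Result: [[0.2250, 0.9744], [-0.9744, 0.2250]]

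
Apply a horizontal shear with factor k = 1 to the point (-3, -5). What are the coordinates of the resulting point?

Shear matrix for horizontal shear with factor k = 1:
[[1, 1], [0, 1]]
Result: (-3, -5) → (-8, -5)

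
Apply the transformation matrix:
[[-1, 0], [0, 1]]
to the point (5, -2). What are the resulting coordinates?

Matrix multiplication:
[[-1, 0], [0, 1]] × [5, -2]ᵀ
= [(-1)(5) + (0)(-2), (0)(5) + (1)(-2)]ᵀ
= [-5, -2]ᵀ
Result: (-5, -2)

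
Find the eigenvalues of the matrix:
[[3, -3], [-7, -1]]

Characteristic equation: det(A - λI) = 0
λ² - (trace)λ + (det) = 0
trace = 3 + -1 = 2, det = (3)(-1) - (-3)(-7) = -24
λ² - (2)λ + (-24) = 0
λ = (2 ± √((2)² - 4·(-24))) / 2 = (2 ± √100) / 2
Solving: λ = -4, 6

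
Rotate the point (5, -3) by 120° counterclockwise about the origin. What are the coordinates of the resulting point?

Rotation matrix for 120°: [[cos 120°, -sin 120°], [sin 120°, cos 120°]] ≈ [[-0.500000, -0.866025], [0.866025, -0.500000]]
[[-0.500000, -0.866025], [0.866025, -0.500000]] × [5, -3]ᵀ ≈ [0.0981, 5.8301]ᵀ
Result: (0.0981, 5.8301)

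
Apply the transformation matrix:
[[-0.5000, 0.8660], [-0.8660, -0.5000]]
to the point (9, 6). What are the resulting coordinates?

Matrix multiplication:
[[-0.5000, 0.8660], [-0.8660, -0.5000]] × [9, 6]ᵀ
= [(-0.5000)(9) + (0.8660)(6), (-0.8660)(9) + (-0.5000)(6)]ᵀ
= [0.6960, -10.7940]ᵀ
Result: (0.6960, -10.7940)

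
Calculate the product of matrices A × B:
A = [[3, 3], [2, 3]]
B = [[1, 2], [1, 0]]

Matrix multiplication:
C[0][0] = 3×1 + 3×1 = 6
C[0][1] = 3×2 + 3×0 = 6
C[1][0] = 2×1 + 3×1 = 5
C[1][1] = 2×2 + 3×0 = 4
Result: [[6, 6], [5, 4]]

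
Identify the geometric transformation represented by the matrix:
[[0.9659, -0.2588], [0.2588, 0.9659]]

This matrix represents: rotation by 15° counterclockwise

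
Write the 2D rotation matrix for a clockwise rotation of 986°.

Rotation matrix formula: [[cos θ, -sin θ], [sin θ, cos θ]]
A clockwise rotation by 986° is equivalent to a counterclockwise rotation by -986°.
For θ = -986°:
cos(-986°) = -0.0698
sin(-986°) = 0.9976
Result: [[-0.0698, -0.9976], [0.9976, -0.0698]]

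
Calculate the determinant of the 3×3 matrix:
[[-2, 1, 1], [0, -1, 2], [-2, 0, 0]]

Expansion along first row:
det = -2·det([[-1,2],[0,0]]) - 1·det([[0,2],[-2,0]]) + 1·det([[0,-1],[-2,0]])
    = -2·(-1·0 - 2·0) - 1·(0·0 - 2·-2) + 1·(0·0 - -1·-2)
    = -2·0 - 1·4 + 1·-2
    = 0 + -4 + -2 = -6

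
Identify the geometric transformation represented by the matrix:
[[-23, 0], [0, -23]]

This matrix represents: uniform scaling by factor -23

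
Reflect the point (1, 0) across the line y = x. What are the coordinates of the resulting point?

Reflection across line y = x: (1, 0) → (0, 1)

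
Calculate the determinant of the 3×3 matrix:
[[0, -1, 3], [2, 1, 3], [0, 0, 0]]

Expansion along first row:
det = 0·det([[1,3],[0,0]]) - -1·det([[2,3],[0,0]]) + 3·det([[2,1],[0,0]])
    = 0·(1·0 - 3·0) - -1·(2·0 - 3·0) + 3·(2·0 - 1·0)
    = 0·0 - -1·0 + 3·0
    = 0 + 0 + 0 = 0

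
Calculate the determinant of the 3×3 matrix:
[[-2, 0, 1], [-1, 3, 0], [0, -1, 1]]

Expansion along first row:
det = -2·det([[3,0],[-1,1]]) - 0·det([[-1,0],[0,1]]) + 1·det([[-1,3],[0,-1]])
    = -2·(3·1 - 0·-1) - 0·(-1·1 - 0·0) + 1·(-1·-1 - 3·0)
    = -2·3 - 0·-1 + 1·1
    = -6 + 0 + 1 = -5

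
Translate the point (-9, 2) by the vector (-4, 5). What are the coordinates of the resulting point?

Translation by (-4, 5) (homogeneous matrix [[1, 0, -4], [0, 1, 5], [0, 0, 1]]):
x' = -9 + -4 = -13
y' = 2 + 5 = 7
Result: (-13, 7)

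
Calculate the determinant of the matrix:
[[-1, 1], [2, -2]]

For a 2×2 matrix [[a, b], [c, d]], det = ad - bc
det = (-1)(-2) - (1)(2) = 2 - 2 = 0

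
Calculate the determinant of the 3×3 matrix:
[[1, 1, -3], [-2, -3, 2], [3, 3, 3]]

Expansion along first row:
det = 1·det([[-3,2],[3,3]]) - 1·det([[-2,2],[3,3]]) + -3·det([[-2,-3],[3,3]])
    = 1·(-3·3 - 2·3) - 1·(-2·3 - 2·3) + -3·(-2·3 - -3·3)
    = 1·-15 - 1·-12 + -3·3
    = -15 + 12 + -9 = -12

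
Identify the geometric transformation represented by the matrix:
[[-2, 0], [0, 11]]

This matrix represents: non-uniform scaling by sx = -2, sy = 11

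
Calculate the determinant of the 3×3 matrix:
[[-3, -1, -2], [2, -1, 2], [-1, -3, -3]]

Expansion along first row:
det = -3·det([[-1,2],[-3,-3]]) - -1·det([[2,2],[-1,-3]]) + -2·det([[2,-1],[-1,-3]])
    = -3·(-1·-3 - 2·-3) - -1·(2·-3 - 2·-1) + -2·(2·-3 - -1·-1)
    = -3·9 - -1·-4 + -2·-7
    = -27 + -4 + 14 = -17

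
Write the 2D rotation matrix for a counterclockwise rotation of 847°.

Rotation matrix formula: [[cos θ, -sin θ], [sin θ, cos θ]]
For θ = 847°:
cos(847°) = -0.6018
sin(847°) = 0.7986
Result: [[-0.6018, -0.7986], [0.7986, -0.6018]]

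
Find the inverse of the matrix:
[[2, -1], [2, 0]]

For [[a,b],[c,d]], inverse = (1/det)·[[d,-b],[-c,a]]
det = (2)(0) - (-1)(2) = 0 - -2 = 2
Inverse = (1/2)·[[0, 1], [-2, 2]]
= [[0, 1/2], [-1, 1]]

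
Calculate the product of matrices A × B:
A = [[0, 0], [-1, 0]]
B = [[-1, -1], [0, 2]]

Matrix multiplication:
C[0][0] = 0×-1 + 0×0 = 0
C[0][1] = 0×-1 + 0×2 = 0
C[1][0] = -1×-1 + 0×0 = 1
C[1][1] = -1×-1 + 0×2 = 1
Result: [[0, 0], [1, 1]]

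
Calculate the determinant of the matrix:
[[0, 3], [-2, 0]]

For a 2×2 matrix [[a, b], [c, d]], det = ad - bc
det = (0)(0) - (3)(-2) = 0 - -6 = 6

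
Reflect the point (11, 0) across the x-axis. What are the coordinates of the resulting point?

Reflection across x-axis: (11, 0) → (11, 0)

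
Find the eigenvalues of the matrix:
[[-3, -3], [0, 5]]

Characteristic equation: det(A - λI) = 0
λ² - (trace)λ + (det) = 0
trace = -3 + 5 = 2, det = (-3)(5) - (-3)(0) = -15
λ² - (2)λ + (-15) = 0
λ = (2 ± √((2)² - 4·(-15))) / 2 = (2 ± √64) / 2
Solving: λ = -3, 5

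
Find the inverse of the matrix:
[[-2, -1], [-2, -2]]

For [[a,b],[c,d]], inverse = (1/det)·[[d,-b],[-c,a]]
det = (-2)(-2) - (-1)(-2) = 4 - 2 = 2
Inverse = (1/2)·[[-2, 1], [2, -2]]
= [[-1, 1/2], [1, -1]]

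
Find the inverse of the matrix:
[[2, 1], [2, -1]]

For [[a,b],[c,d]], inverse = (1/det)·[[d,-b],[-c,a]]
det = (2)(-1) - (1)(2) = -2 - 2 = -4
Inverse = (1/-4)·[[-1, -1], [-2, 2]]
= [[1/4, 1/4], [1/2, -1/2]]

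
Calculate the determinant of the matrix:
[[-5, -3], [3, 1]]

For a 2×2 matrix [[a, b], [c, d]], det = ad - bc
det = (-5)(1) - (-3)(3) = -5 - -9 = 4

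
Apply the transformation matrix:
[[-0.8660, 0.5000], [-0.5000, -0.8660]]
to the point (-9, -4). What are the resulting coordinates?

Matrix multiplication:
[[-0.8660, 0.5000], [-0.5000, -0.8660]] × [-9, -4]ᵀ
= [(-0.8660)(-9) + (0.5000)(-4), (-0.5000)(-9) + (-0.8660)(-4)]ᵀ
= [5.7940, 7.9640]ᵀ
Result: (5.7940, 7.9640)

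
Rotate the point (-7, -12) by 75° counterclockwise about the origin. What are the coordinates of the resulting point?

Rotation matrix for 75°: [[cos 75°, -sin 75°], [sin 75°, cos 75°]] ≈ [[0.258819, -0.965926], [0.965926, 0.258819]]
[[0.258819, -0.965926], [0.965926, 0.258819]] × [-7, -12]ᵀ ≈ [9.7794, -9.8673]ᵀ
Result: (9.7794, -9.8673)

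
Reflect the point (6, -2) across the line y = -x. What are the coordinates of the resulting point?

Reflection across line y = -x: (6, -2) → (2, -6)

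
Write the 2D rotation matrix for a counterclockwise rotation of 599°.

Rotation matrix formula: [[cos θ, -sin θ], [sin θ, cos θ]]
For θ = 599°:
cos(599°) = -0.5150
sin(599°) = -0.8572
Result: [[-0.5150, 0.8572], [-0.8572, -0.5150]]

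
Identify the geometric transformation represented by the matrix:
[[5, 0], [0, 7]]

This matrix represents: non-uniform scaling by sx = 5, sy = 7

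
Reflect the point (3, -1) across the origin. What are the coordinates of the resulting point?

Reflection across origin: (3, -1) → (-3, 1)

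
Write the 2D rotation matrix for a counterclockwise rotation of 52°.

Rotation matrix formula: [[cos θ, -sin θ], [sin θ, cos θ]]
For θ = 52°:
cos(52°) = 0.6157
sin(52°) = 0.7880
Result: [[0.6157, -0.7880], [0.7880, 0.6157]]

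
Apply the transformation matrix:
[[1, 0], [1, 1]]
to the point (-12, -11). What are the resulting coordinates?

Matrix multiplication:
[[1, 0], [1, 1]] × [-12, -11]ᵀ
= [(1)(-12) + (0)(-11), (1)(-12) + (1)(-11)]ᵀ
= [-12, -23]ᵀ
Result: (-12, -23)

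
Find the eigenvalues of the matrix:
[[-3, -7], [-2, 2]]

Characteristic equation: det(A - λI) = 0
λ² - (trace)λ + (det) = 0
trace = -3 + 2 = -1, det = (-3)(2) - (-7)(-2) = -20
λ² - (-1)λ + (-20) = 0
λ = (-1 ± √((-1)² - 4·(-20))) / 2 = (-1 ± √81) / 2
Solving: λ = -5, 4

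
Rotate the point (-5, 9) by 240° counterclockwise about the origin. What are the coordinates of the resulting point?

Rotation matrix for 240°: [[cos 240°, -sin 240°], [sin 240°, cos 240°]] ≈ [[-0.500000, 0.866025], [-0.866025, -0.500000]]
[[-0.500000, 0.866025], [-0.866025, -0.500000]] × [-5, 9]ᵀ ≈ [10.2942, -0.1699]ᵀ
Result: (10.2942, -0.1699)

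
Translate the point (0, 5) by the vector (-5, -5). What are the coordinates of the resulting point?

Translation by (-5, -5) (homogeneous matrix [[1, 0, -5], [0, 1, -5], [0, 0, 1]]):
x' = 0 + -5 = -5
y' = 5 + -5 = 0
Result: (-5, 0)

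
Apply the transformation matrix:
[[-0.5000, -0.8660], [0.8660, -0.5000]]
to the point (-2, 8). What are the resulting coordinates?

Matrix multiplication:
[[-0.5000, -0.8660], [0.8660, -0.5000]] × [-2, 8]ᵀ
= [(-0.5000)(-2) + (-0.8660)(8), (0.8660)(-2) + (-0.5000)(8)]ᵀ
= [-5.9280, -5.7320]ᵀ
Result: (-5.9280, -5.7320)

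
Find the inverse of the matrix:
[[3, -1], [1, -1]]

For [[a,b],[c,d]], inverse = (1/det)·[[d,-b],[-c,a]]
det = (3)(-1) - (-1)(1) = -3 - -1 = -2
Inverse = (1/-2)·[[-1, 1], [-1, 3]]
= [[1/2, -1/2], [1/2, -3/2]]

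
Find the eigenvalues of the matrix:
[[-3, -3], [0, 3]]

Characteristic equation: det(A - λI) = 0
λ² - (trace)λ + (det) = 0
trace = -3 + 3 = 0, det = (-3)(3) - (-3)(0) = -9
λ² - (0)λ + (-9) = 0
λ = (0 ± √((0)² - 4·(-9))) / 2 = (0 ± √36) / 2
Solving: λ = -3, 3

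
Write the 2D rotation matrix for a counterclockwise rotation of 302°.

Rotation matrix formula: [[cos θ, -sin θ], [sin θ, cos θ]]
For θ = 302°:
cos(302°) = 0.5299
sin(302°) = -0.8480
Result: [[0.5299, 0.8480], [-0.8480, 0.5299]]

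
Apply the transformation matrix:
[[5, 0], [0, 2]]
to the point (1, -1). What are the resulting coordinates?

Matrix multiplication:
[[5, 0], [0, 2]] × [1, -1]ᵀ
= [(5)(1) + (0)(-1), (0)(1) + (2)(-1)]ᵀ
= [5, -2]ᵀ
Result: (5, -2)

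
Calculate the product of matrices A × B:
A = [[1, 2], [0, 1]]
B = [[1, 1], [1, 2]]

Matrix multiplication:
C[0][0] = 1×1 + 2×1 = 3
C[0][1] = 1×1 + 2×2 = 5
C[1][0] = 0×1 + 1×1 = 1
C[1][1] = 0×1 + 1×2 = 2
Result: [[3, 5], [1, 2]]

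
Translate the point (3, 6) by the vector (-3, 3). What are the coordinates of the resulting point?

Translation by (-3, 3) (homogeneous matrix [[1, 0, -3], [0, 1, 3], [0, 0, 1]]):
x' = 3 + -3 = 0
y' = 6 + 3 = 9
Result: (0, 9)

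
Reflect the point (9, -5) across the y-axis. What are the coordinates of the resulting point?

Reflection across y-axis: (9, -5) → (-9, -5)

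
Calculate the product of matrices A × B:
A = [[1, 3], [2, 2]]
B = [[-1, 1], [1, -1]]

Matrix multiplication:
C[0][0] = 1×-1 + 3×1 = 2
C[0][1] = 1×1 + 3×-1 = -2
C[1][0] = 2×-1 + 2×1 = 0
C[1][1] = 2×1 + 2×-1 = 0
Result: [[2, -2], [0, 0]]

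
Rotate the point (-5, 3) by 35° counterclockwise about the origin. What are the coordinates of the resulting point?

Rotation matrix for 35°: [[cos 35°, -sin 35°], [sin 35°, cos 35°]] ≈ [[0.819152, -0.573576], [0.573576, 0.819152]]
[[0.819152, -0.573576], [0.573576, 0.819152]] × [-5, 3]ᵀ ≈ [-5.8165, -0.4104]ᵀ
Result: (-5.8165, -0.4104)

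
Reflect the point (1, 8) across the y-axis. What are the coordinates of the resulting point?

Reflection across y-axis: (1, 8) → (-1, 8)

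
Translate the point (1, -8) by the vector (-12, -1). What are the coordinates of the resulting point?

Translation by (-12, -1) (homogeneous matrix [[1, 0, -12], [0, 1, -1], [0, 0, 1]]):
x' = 1 + -12 = -11
y' = -8 + -1 = -9
Result: (-11, -9)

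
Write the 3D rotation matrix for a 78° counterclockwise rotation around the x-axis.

Rotation matrix for counterclockwise 78° around x-axis:
cos(78°) = 0.2079, sin(78°) = 0.9781
Result: [[1, 0, 0], [0, 0.2079, -0.9781], [0, 0.9781, 0.2079]]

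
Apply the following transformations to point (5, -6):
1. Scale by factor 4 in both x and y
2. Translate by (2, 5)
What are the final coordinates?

Step 1: Scale (5, -6) by 4 → (20, -24)
Step 2: Translate by (2, 5) → (22, -19)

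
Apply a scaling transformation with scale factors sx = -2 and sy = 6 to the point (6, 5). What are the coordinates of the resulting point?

Scaling matrix:
[[-2, 0], [0, 6]]
Result: (6 × -2, 5 × 6) = (-12, 30)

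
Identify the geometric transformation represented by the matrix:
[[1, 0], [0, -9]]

This matrix represents: non-uniform scaling by sx = 1, sy = -9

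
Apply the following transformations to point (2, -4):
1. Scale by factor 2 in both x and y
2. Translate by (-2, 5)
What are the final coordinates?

Step 1: Scale (2, -4) by 2 → (4, -8)
Step 2: Translate by (-2, 5) → (2, -3)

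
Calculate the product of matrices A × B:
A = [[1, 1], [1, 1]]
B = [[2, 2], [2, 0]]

Matrix multiplication:
C[0][0] = 1×2 + 1×2 = 4
C[0][1] = 1×2 + 1×0 = 2
C[1][0] = 1×2 + 1×2 = 4
C[1][1] = 1×2 + 1×0 = 2
Result: [[4, 2], [4, 2]]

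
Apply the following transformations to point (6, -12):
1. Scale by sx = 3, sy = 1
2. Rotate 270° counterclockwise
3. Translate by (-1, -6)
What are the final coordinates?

Step 1: Scale → (18, -12)
Step 2: Rotate 270° → (-12, -18)
Step 3: Translate → (-13, -24)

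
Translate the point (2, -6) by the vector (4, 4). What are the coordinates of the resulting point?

Translation by (4, 4) (homogeneous matrix [[1, 0, 4], [0, 1, 4], [0, 0, 1]]):
x' = 2 + 4 = 6
y' = -6 + 4 = -2
Result: (6, -2)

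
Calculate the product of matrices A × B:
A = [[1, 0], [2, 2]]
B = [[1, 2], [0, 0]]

Matrix multiplication:
C[0][0] = 1×1 + 0×0 = 1
C[0][1] = 1×2 + 0×0 = 2
C[1][0] = 2×1 + 2×0 = 2
C[1][1] = 2×2 + 2×0 = 4
Result: [[1, 2], [2, 4]]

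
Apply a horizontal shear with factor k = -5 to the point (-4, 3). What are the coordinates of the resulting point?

Shear matrix for horizontal shear with factor k = -5:
[[1, -5], [0, 1]]
Result: (-4, 3) → (-19, 3)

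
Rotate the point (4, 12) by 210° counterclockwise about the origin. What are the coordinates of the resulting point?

Rotation matrix for 210°: [[cos 210°, -sin 210°], [sin 210°, cos 210°]] ≈ [[-0.866025, 0.500000], [-0.500000, -0.866025]]
[[-0.866025, 0.500000], [-0.500000, -0.866025]] × [4, 12]ᵀ ≈ [2.5359, -12.3923]ᵀ
Result: (2.5359, -12.3923)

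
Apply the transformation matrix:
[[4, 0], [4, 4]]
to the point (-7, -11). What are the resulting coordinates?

Matrix multiplication:
[[4, 0], [4, 4]] × [-7, -11]ᵀ
= [(4)(-7) + (0)(-11), (4)(-7) + (4)(-11)]ᵀ
= [-28, -72]ᵀ
Result: (-28, -72)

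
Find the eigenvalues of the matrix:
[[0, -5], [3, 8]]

Characteristic equation: det(A - λI) = 0
λ² - (trace)λ + (det) = 0
trace = 0 + 8 = 8, det = (0)(8) - (-5)(3) = 15
λ² - (8)λ + (15) = 0
λ = (8 ± √((8)² - 4·(15))) / 2 = (8 ± √4) / 2
Solving: λ = 3, 5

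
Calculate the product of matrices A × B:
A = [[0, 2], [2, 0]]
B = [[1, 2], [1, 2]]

Matrix multiplication:
C[0][0] = 0×1 + 2×1 = 2
C[0][1] = 0×2 + 2×2 = 4
C[1][0] = 2×1 + 0×1 = 2
C[1][1] = 2×2 + 0×2 = 4
Result: [[2, 4], [2, 4]]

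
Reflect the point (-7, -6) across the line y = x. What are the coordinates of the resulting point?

Reflection across line y = x: (-7, -6) → (-6, -7)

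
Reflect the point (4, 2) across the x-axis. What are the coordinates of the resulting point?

Reflection across x-axis: (4, 2) → (4, -2)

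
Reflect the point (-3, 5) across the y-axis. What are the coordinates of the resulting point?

Reflection across y-axis: (-3, 5) → (3, 5)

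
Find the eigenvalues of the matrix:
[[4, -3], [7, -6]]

Characteristic equation: det(A - λI) = 0
λ² - (trace)λ + (det) = 0
trace = 4 + -6 = -2, det = (4)(-6) - (-3)(7) = -3
λ² - (-2)λ + (-3) = 0
λ = (-2 ± √((-2)² - 4·(-3))) / 2 = (-2 ± √16) / 2
Solving: λ = -3, 1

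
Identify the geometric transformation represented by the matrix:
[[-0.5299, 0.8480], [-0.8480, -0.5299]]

This matrix represents: rotation by 238° counterclockwise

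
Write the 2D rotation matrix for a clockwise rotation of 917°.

Rotation matrix formula: [[cos θ, -sin θ], [sin θ, cos θ]]
A clockwise rotation by 917° is equivalent to a counterclockwise rotation by -917°.
For θ = -917°:
cos(-917°) = -0.9563
sin(-917°) = 0.2924
Result: [[-0.9563, -0.2924], [0.2924, -0.9563]]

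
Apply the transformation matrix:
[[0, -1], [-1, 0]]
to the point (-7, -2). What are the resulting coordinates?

Matrix multiplication:
[[0, -1], [-1, 0]] × [-7, -2]ᵀ
= [(0)(-7) + (-1)(-2), (-1)(-7) + (0)(-2)]ᵀ
= [2, 7]ᵀ
Result: (2, 7)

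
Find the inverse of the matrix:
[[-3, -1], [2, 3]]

For [[a,b],[c,d]], inverse = (1/det)·[[d,-b],[-c,a]]
det = (-3)(3) - (-1)(2) = -9 - -2 = -7
Inverse = (1/-7)·[[3, 1], [-2, -3]]
= [[-3/7, -1/7], [2/7, 3/7]]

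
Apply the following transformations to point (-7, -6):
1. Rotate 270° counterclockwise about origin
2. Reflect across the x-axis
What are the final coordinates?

Step 1: Rotate 270° → (-6, 7)
Step 2: Reflect across x-axis → (-6, -7)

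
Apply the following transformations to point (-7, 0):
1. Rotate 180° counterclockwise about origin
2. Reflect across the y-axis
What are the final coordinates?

Step 1: Rotate 180° → (7, 0)
Step 2: Reflect across y-axis → (-7, 0)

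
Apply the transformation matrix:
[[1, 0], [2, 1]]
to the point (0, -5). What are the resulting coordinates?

Matrix multiplication:
[[1, 0], [2, 1]] × [0, -5]ᵀ
= [(1)(0) + (0)(-5), (2)(0) + (1)(-5)]ᵀ
= [0, -5]ᵀ
Result: (0, -5)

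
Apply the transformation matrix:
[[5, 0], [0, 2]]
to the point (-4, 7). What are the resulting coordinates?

Matrix multiplication:
[[5, 0], [0, 2]] × [-4, 7]ᵀ
= [(5)(-4) + (0)(7), (0)(-4) + (2)(7)]ᵀ
= [-20, 14]ᵀ
Result: (-20, 14)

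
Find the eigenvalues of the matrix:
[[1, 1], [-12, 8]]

Characteristic equation: det(A - λI) = 0
λ² - (trace)λ + (det) = 0
trace = 1 + 8 = 9, det = (1)(8) - (1)(-12) = 20
λ² - (9)λ + (20) = 0
λ = (9 ± √((9)² - 4·(20))) / 2 = (9 ± √1) / 2
Solving: λ = 4, 5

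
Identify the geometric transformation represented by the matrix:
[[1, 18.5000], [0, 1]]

This matrix represents: horizontal shear with factor 18.5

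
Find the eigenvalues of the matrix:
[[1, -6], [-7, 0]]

Characteristic equation: det(A - λI) = 0
λ² - (trace)λ + (det) = 0
trace = 1 + 0 = 1, det = (1)(0) - (-6)(-7) = -42
λ² - (1)λ + (-42) = 0
λ = (1 ± √((1)² - 4·(-42))) / 2 = (1 ± √169) / 2
Solving: λ = -6, 7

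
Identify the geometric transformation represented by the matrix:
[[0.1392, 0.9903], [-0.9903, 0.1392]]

This matrix represents: rotation by 278° counterclockwise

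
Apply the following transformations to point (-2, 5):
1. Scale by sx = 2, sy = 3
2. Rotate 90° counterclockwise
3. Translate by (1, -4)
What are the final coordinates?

Step 1: Scale → (-4, 15)
Step 2: Rotate 90° → (-15, -4)
Step 3: Translate → (-14, -8)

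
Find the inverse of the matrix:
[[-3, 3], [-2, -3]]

For [[a,b],[c,d]], inverse = (1/det)·[[d,-b],[-c,a]]
det = (-3)(-3) - (3)(-2) = 9 - -6 = 15
Inverse = (1/15)·[[-3, -3], [2, -3]]
= [[-1/5, -1/5], [2/15, -1/5]]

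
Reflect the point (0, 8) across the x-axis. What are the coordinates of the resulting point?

Reflection across x-axis: (0, 8) → (0, -8)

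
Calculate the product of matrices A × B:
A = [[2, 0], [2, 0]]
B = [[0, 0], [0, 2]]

Matrix multiplication:
C[0][0] = 2×0 + 0×0 = 0
C[0][1] = 2×0 + 0×2 = 0
C[1][0] = 2×0 + 0×0 = 0
C[1][1] = 2×0 + 0×2 = 0
Result: [[0, 0], [0, 0]]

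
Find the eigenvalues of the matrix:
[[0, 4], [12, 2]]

Characteristic equation: det(A - λI) = 0
λ² - (trace)λ + (det) = 0
trace = 0 + 2 = 2, det = (0)(2) - (4)(12) = -48
λ² - (2)λ + (-48) = 0
λ = (2 ± √((2)² - 4·(-48))) / 2 = (2 ± √196) / 2
Solving: λ = -6, 8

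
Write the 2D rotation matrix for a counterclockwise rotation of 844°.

Rotation matrix formula: [[cos θ, -sin θ], [sin θ, cos θ]]
For θ = 844°:
cos(844°) = -0.5592
sin(844°) = 0.8290
Result: [[-0.5592, -0.8290], [0.8290, -0.5592]]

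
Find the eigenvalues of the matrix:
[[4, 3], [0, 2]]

Characteristic equation: det(A - λI) = 0
λ² - (trace)λ + (det) = 0
trace = 4 + 2 = 6, det = (4)(2) - (3)(0) = 8
λ² - (6)λ + (8) = 0
λ = (6 ± √((6)² - 4·(8))) / 2 = (6 ± √4) / 2
Solving: λ = 2, 4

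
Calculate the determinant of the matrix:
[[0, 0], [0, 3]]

For a 2×2 matrix [[a, b], [c, d]], det = ad - bc
det = (0)(3) - (0)(0) = 0 - 0 = 0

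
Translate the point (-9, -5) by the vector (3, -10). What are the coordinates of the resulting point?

Translation by (3, -10) (homogeneous matrix [[1, 0, 3], [0, 1, -10], [0, 0, 1]]):
x' = -9 + 3 = -6
y' = -5 + -10 = -15
Result: (-6, -15)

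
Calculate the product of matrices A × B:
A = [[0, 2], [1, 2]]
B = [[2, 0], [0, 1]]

Matrix multiplication:
C[0][0] = 0×2 + 2×0 = 0
C[0][1] = 0×0 + 2×1 = 2
C[1][0] = 1×2 + 2×0 = 2
C[1][1] = 1×0 + 2×1 = 2
Result: [[0, 2], [2, 2]]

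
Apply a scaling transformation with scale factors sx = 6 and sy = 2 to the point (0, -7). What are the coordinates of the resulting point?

Scaling matrix:
[[6, 0], [0, 2]]
Result: (0 × 6, -7 × 2) = (0, -14)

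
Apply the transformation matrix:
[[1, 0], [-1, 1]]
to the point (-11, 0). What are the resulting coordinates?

Matrix multiplication:
[[1, 0], [-1, 1]] × [-11, 0]ᵀ
= [(1)(-11) + (0)(0), (-1)(-11) + (1)(0)]ᵀ
= [-11, 11]ᵀ
Result: (-11, 11)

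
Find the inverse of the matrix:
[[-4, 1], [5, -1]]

For [[a,b],[c,d]], inverse = (1/det)·[[d,-b],[-c,a]]
det = (-4)(-1) - (1)(5) = 4 - 5 = -1
Inverse = (1/-1)·[[-1, -1], [-5, -4]]
= [[1, 1], [5, 4]]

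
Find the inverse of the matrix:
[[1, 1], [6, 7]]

For [[a,b],[c,d]], inverse = (1/det)·[[d,-b],[-c,a]]
det = (1)(7) - (1)(6) = 7 - 6 = 1
Inverse = [[7, -1], [-6, 1]]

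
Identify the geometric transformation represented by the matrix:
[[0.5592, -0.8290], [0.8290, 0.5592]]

This matrix represents: rotation by 56° counterclockwise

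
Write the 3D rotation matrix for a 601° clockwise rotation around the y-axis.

Rotation matrix for clockwise 601° around y-axis:
A clockwise rotation by 601° is a counterclockwise rotation by -601°.
cos(-601°) = -0.4848, sin(-601°) = 0.8746
Result: [[-0.4848, 0, 0.8746], [0, 1, 0], [-0.8746, 0, -0.4848]]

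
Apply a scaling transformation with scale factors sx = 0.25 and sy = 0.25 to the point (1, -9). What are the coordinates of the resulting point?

Scaling matrix:
[[0.25, 0], [0, 0.25]]
Result: (1 × 0.25, -9 × 0.25) = (0.25, -2.25)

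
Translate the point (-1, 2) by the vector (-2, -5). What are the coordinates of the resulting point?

Translation by (-2, -5) (homogeneous matrix [[1, 0, -2], [0, 1, -5], [0, 0, 1]]):
x' = -1 + -2 = -3
y' = 2 + -5 = -3
Result: (-3, -3)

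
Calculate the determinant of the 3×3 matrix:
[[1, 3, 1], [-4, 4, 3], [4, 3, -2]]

Expansion along first row:
det = 1·det([[4,3],[3,-2]]) - 3·det([[-4,3],[4,-2]]) + 1·det([[-4,4],[4,3]])
    = 1·(4·-2 - 3·3) - 3·(-4·-2 - 3·4) + 1·(-4·3 - 4·4)
    = 1·-17 - 3·-4 + 1·-28
    = -17 + 12 + -28 = -33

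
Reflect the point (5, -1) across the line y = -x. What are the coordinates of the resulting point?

Reflection across line y = -x: (5, -1) → (1, -5)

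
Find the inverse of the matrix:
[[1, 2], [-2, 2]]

For [[a,b],[c,d]], inverse = (1/det)·[[d,-b],[-c,a]]
det = (1)(2) - (2)(-2) = 2 - -4 = 6
Inverse = (1/6)·[[2, -2], [2, 1]]
= [[1/3, -1/3], [1/3, 1/6]]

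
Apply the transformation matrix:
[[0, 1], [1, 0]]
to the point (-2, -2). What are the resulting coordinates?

Matrix multiplication:
[[0, 1], [1, 0]] × [-2, -2]ᵀ
= [(0)(-2) + (1)(-2), (1)(-2) + (0)(-2)]ᵀ
= [-2, -2]ᵀ
Result: (-2, -2)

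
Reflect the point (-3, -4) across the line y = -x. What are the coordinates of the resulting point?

Reflection across line y = -x: (-3, -4) → (4, 3)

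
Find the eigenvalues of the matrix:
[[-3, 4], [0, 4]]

Characteristic equation: det(A - λI) = 0
λ² - (trace)λ + (det) = 0
trace = -3 + 4 = 1, det = (-3)(4) - (4)(0) = -12
λ² - (1)λ + (-12) = 0
λ = (1 ± √((1)² - 4·(-12))) / 2 = (1 ± √49) / 2
Solving: λ = -3, 4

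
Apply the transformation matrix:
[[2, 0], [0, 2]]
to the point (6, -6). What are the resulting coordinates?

Matrix multiplication:
[[2, 0], [0, 2]] × [6, -6]ᵀ
= [(2)(6) + (0)(-6), (0)(6) + (2)(-6)]ᵀ
= [12, -12]ᵀ
Result: (12, -12)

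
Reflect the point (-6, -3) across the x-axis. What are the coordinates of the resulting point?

Reflection across x-axis: (-6, -3) → (-6, 3)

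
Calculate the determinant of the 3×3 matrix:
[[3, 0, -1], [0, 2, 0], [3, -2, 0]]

Expansion along first row:
det = 3·det([[2,0],[-2,0]]) - 0·det([[0,0],[3,0]]) + -1·det([[0,2],[3,-2]])
    = 3·(2·0 - 0·-2) - 0·(0·0 - 0·3) + -1·(0·-2 - 2·3)
    = 3·0 - 0·0 + -1·-6
    = 0 + 0 + 6 = 6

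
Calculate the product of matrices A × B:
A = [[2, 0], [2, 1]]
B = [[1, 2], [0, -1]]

Matrix multiplication:
C[0][0] = 2×1 + 0×0 = 2
C[0][1] = 2×2 + 0×-1 = 4
C[1][0] = 2×1 + 1×0 = 2
C[1][1] = 2×2 + 1×-1 = 3
Result: [[2, 4], [2, 3]]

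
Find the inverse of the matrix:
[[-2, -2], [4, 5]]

For [[a,b],[c,d]], inverse = (1/det)·[[d,-b],[-c,a]]
det = (-2)(5) - (-2)(4) = -10 - -8 = -2
Inverse = (1/-2)·[[5, 2], [-4, -2]]
= [[-5/2, -1], [2, 1]]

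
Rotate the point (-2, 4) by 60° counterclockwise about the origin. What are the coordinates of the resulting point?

Rotation matrix for 60°: [[cos 60°, -sin 60°], [sin 60°, cos 60°]] ≈ [[0.500000, -0.866025], [0.866025, 0.500000]]
[[0.500000, -0.866025], [0.866025, 0.500000]] × [-2, 4]ᵀ ≈ [-4.4641, 0.2679]ᵀ
Result: (-4.4641, 0.2679)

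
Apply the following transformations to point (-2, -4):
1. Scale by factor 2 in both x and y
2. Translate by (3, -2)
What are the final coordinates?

Step 1: Scale (-2, -4) by 2 → (-4, -8)
Step 2: Translate by (3, -2) → (-1, -10)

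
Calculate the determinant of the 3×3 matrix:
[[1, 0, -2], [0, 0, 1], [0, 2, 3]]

Expansion along first row:
det = 1·det([[0,1],[2,3]]) - 0·det([[0,1],[0,3]]) + -2·det([[0,0],[0,2]])
    = 1·(0·3 - 1·2) - 0·(0·3 - 1·0) + -2·(0·2 - 0·0)
    = 1·-2 - 0·0 + -2·0
    = -2 + 0 + 0 = -2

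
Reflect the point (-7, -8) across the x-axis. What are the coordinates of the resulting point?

Reflection across x-axis: (-7, -8) → (-7, 8)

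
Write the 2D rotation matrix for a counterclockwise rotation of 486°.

Rotation matrix formula: [[cos θ, -sin θ], [sin θ, cos θ]]
For θ = 486°:
cos(486°) = -0.5878
sin(486°) = 0.8090
Result: [[-0.5878, -0.8090], [0.8090, -0.5878]]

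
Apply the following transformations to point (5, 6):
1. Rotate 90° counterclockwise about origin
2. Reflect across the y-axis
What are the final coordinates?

Step 1: Rotate 90° → (-6, 5)
Step 2: Reflect across y-axis → (6, 5)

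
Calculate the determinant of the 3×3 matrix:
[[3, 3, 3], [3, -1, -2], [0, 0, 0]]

Expansion along first row:
det = 3·det([[-1,-2],[0,0]]) - 3·det([[3,-2],[0,0]]) + 3·det([[3,-1],[0,0]])
    = 3·(-1·0 - -2·0) - 3·(3·0 - -2·0) + 3·(3·0 - -1·0)
    = 3·0 - 3·0 + 3·0
    = 0 + 0 + 0 = 0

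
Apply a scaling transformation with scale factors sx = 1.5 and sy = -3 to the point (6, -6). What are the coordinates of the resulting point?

Scaling matrix:
[[1.50, 0], [0, -3]]
Result: (6 × 1.5, -6 × -3) = (9, 18)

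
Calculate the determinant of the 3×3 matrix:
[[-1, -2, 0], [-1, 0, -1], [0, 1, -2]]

Expansion along first row:
det = -1·det([[0,-1],[1,-2]]) - -2·det([[-1,-1],[0,-2]]) + 0·det([[-1,0],[0,1]])
    = -1·(0·-2 - -1·1) - -2·(-1·-2 - -1·0) + 0·(-1·1 - 0·0)
    = -1·1 - -2·2 + 0·-1
    = -1 + 4 + 0 = 3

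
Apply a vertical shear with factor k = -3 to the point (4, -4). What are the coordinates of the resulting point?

Shear matrix for vertical shear with factor k = -3:
[[1, 0], [-3, 1]]
Result: (4, -4) → (4, -16)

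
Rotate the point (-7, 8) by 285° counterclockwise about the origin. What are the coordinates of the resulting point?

Rotation matrix for 285°: [[cos 285°, -sin 285°], [sin 285°, cos 285°]] ≈ [[0.258819, 0.965926], [-0.965926, 0.258819]]
[[0.258819, 0.965926], [-0.965926, 0.258819]] × [-7, 8]ᵀ ≈ [5.9157, 8.8320]ᵀ
Result: (5.9157, 8.8320)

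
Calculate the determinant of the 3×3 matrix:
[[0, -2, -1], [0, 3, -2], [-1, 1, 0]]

Expansion along first row:
det = 0·det([[3,-2],[1,0]]) - -2·det([[0,-2],[-1,0]]) + -1·det([[0,3],[-1,1]])
    = 0·(3·0 - -2·1) - -2·(0·0 - -2·-1) + -1·(0·1 - 3·-1)
    = 0·2 - -2·-2 + -1·3
    = 0 + -4 + -3 = -7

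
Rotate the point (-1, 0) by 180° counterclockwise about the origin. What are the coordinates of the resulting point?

Rotation matrix for 180°: [[cos 180°, -sin 180°], [sin 180°, cos 180°]] = [[-1, 0], [0, -1]]
[[-1, 0], [0, -1]] × [-1, 0]ᵀ = [1, 0]ᵀ
Result: (1, 0)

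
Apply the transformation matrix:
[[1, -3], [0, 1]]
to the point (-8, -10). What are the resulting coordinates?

Matrix multiplication:
[[1, -3], [0, 1]] × [-8, -10]ᵀ
= [(1)(-8) + (-3)(-10), (0)(-8) + (1)(-10)]ᵀ
= [22, -10]ᵀ
Result: (22, -10)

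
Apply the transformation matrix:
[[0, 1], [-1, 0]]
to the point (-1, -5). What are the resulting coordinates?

Matrix multiplication:
[[0, 1], [-1, 0]] × [-1, -5]ᵀ
= [(0)(-1) + (1)(-5), (-1)(-1) + (0)(-5)]ᵀ
= [-5, 1]ᵀ
Result: (-5, 1)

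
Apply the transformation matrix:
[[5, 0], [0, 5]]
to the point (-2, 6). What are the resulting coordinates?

Matrix multiplication:
[[5, 0], [0, 5]] × [-2, 6]ᵀ
= [(5)(-2) + (0)(6), (0)(-2) + (5)(6)]ᵀ
= [-10, 30]ᵀ
Result: (-10, 30)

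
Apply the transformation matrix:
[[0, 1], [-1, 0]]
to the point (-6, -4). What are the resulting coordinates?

Matrix multiplication:
[[0, 1], [-1, 0]] × [-6, -4]ᵀ
= [(0)(-6) + (1)(-4), (-1)(-6) + (0)(-4)]ᵀ
= [-4, 6]ᵀ
Result: (-4, 6)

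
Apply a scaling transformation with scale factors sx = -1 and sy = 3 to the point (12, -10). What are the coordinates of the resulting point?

Scaling matrix:
[[-1, 0], [0, 3]]
Result: (12 × -1, -10 × 3) = (-12, -30)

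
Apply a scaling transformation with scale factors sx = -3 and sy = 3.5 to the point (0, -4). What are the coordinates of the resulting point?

Scaling matrix:
[[-3, 0], [0, 3.50]]
Result: (0 × -3, -4 × 3.5) = (0, -14)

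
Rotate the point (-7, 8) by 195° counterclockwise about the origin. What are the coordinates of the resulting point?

Rotation matrix for 195°: [[cos 195°, -sin 195°], [sin 195°, cos 195°]] ≈ [[-0.965926, 0.258819], [-0.258819, -0.965926]]
[[-0.965926, 0.258819], [-0.258819, -0.965926]] × [-7, 8]ᵀ ≈ [8.8320, -5.9157]ᵀ
Result: (8.8320, -5.9157)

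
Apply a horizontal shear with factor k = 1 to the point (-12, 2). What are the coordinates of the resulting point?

Shear matrix for horizontal shear with factor k = 1:
[[1, 1], [0, 1]]
Result: (-12, 2) → (-10, 2)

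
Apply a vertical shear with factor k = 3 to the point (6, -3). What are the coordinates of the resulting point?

Shear matrix for vertical shear with factor k = 3:
[[1, 0], [3, 1]]
Result: (6, -3) → (6, 15)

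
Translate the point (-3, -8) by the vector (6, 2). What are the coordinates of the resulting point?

Translation by (6, 2) (homogeneous matrix [[1, 0, 6], [0, 1, 2], [0, 0, 1]]):
x' = -3 + 6 = 3
y' = -8 + 2 = -6
Result: (3, -6)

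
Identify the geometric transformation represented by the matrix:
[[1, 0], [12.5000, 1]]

This matrix represents: vertical shear with factor 12.5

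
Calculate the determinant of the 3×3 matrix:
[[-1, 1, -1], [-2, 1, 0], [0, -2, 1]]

Expansion along first row:
det = -1·det([[1,0],[-2,1]]) - 1·det([[-2,0],[0,1]]) + -1·det([[-2,1],[0,-2]])
    = -1·(1·1 - 0·-2) - 1·(-2·1 - 0·0) + -1·(-2·-2 - 1·0)
    = -1·1 - 1·-2 + -1·4
    = -1 + 2 + -4 = -3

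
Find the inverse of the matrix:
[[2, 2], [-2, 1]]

For [[a,b],[c,d]], inverse = (1/det)·[[d,-b],[-c,a]]
det = (2)(1) - (2)(-2) = 2 - -4 = 6
Inverse = (1/6)·[[1, -2], [2, 2]]
= [[1/6, -1/3], [1/3, 1/3]]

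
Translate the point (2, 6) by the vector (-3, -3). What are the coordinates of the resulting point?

Translation by (-3, -3) (homogeneous matrix [[1, 0, -3], [0, 1, -3], [0, 0, 1]]):
x' = 2 + -3 = -1
y' = 6 + -3 = 3
Result: (-1, 3)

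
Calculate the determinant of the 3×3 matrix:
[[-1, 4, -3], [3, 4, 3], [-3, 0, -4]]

Expansion along first row:
det = -1·det([[4,3],[0,-4]]) - 4·det([[3,3],[-3,-4]]) + -3·det([[3,4],[-3,0]])
    = -1·(4·-4 - 3·0) - 4·(3·-4 - 3·-3) + -3·(3·0 - 4·-3)
    = -1·-16 - 4·-3 + -3·12
    = 16 + 12 + -36 = -8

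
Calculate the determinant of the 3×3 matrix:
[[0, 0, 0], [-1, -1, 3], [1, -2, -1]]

Expansion along first row:
det = 0·det([[-1,3],[-2,-1]]) - 0·det([[-1,3],[1,-1]]) + 0·det([[-1,-1],[1,-2]])
    = 0·(-1·-1 - 3·-2) - 0·(-1·-1 - 3·1) + 0·(-1·-2 - -1·1)
    = 0·7 - 0·-2 + 0·3
    = 0 + 0 + 0 = 0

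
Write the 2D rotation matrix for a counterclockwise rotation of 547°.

Rotation matrix formula: [[cos θ, -sin θ], [sin θ, cos θ]]
For θ = 547°:
cos(547°) = -0.9925
sin(547°) = -0.1219
Result: [[-0.9925, 0.1219], [-0.1219, -0.9925]]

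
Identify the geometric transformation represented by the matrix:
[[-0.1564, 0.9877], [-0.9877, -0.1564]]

This matrix represents: rotation by 261° counterclockwise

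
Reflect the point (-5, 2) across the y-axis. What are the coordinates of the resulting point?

Reflection across y-axis: (-5, 2) → (5, 2)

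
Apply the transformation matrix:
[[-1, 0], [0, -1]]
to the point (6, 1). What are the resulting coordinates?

Matrix multiplication:
[[-1, 0], [0, -1]] × [6, 1]ᵀ
= [(-1)(6) + (0)(1), (0)(6) + (-1)(1)]ᵀ
= [-6, -1]ᵀ
Result: (-6, -1)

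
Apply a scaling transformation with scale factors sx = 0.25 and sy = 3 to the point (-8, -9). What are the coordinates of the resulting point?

Scaling matrix:
[[0.25, 0], [0, 3]]
Result: (-8 × 0.25, -9 × 3) = (-2, -27)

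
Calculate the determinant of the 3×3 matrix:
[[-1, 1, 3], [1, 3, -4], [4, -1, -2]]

Expansion along first row:
det = -1·det([[3,-4],[-1,-2]]) - 1·det([[1,-4],[4,-2]]) + 3·det([[1,3],[4,-1]])
    = -1·(3·-2 - -4·-1) - 1·(1·-2 - -4·4) + 3·(1·-1 - 3·4)
    = -1·-10 - 1·14 + 3·-13
    = 10 + -14 + -39 = -43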